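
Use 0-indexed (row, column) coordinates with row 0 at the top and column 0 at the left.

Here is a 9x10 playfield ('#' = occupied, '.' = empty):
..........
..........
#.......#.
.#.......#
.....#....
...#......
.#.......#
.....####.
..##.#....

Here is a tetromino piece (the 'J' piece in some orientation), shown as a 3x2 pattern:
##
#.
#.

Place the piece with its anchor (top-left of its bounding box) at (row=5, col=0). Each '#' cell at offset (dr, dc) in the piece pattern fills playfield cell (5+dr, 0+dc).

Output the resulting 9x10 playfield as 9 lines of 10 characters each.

Fill (5+0,0+0) = (5,0)
Fill (5+0,0+1) = (5,1)
Fill (5+1,0+0) = (6,0)
Fill (5+2,0+0) = (7,0)

Answer: ..........
..........
#.......#.
.#.......#
.....#....
##.#......
##.......#
#....####.
..##.#....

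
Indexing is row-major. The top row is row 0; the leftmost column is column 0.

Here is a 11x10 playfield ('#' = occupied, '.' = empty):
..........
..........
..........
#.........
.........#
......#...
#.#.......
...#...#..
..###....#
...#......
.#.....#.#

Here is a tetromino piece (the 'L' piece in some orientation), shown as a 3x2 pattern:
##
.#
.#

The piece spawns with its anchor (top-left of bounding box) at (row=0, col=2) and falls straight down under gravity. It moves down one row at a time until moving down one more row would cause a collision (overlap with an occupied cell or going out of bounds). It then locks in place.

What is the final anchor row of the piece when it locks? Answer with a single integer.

Spawn at (row=0, col=2). Try each row:
  row 0: fits
  row 1: fits
  row 2: fits
  row 3: fits
  row 4: fits
  row 5: blocked -> lock at row 4

Answer: 4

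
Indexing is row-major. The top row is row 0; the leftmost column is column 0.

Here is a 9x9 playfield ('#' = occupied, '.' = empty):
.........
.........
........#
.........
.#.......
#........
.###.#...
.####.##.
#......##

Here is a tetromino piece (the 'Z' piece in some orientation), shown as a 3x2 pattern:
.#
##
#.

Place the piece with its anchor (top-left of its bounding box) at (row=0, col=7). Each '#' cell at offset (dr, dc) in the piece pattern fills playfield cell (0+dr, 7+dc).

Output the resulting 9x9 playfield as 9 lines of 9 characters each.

Answer: ........#
.......##
.......##
.........
.#.......
#........
.###.#...
.####.##.
#......##

Derivation:
Fill (0+0,7+1) = (0,8)
Fill (0+1,7+0) = (1,7)
Fill (0+1,7+1) = (1,8)
Fill (0+2,7+0) = (2,7)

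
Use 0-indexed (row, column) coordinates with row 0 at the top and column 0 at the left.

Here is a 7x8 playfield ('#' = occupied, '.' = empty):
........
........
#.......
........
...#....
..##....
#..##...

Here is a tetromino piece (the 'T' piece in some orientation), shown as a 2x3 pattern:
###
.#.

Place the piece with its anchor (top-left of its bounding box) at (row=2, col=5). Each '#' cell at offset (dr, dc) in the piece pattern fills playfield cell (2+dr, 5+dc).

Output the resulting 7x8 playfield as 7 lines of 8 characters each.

Fill (2+0,5+0) = (2,5)
Fill (2+0,5+1) = (2,6)
Fill (2+0,5+2) = (2,7)
Fill (2+1,5+1) = (3,6)

Answer: ........
........
#....###
......#.
...#....
..##....
#..##...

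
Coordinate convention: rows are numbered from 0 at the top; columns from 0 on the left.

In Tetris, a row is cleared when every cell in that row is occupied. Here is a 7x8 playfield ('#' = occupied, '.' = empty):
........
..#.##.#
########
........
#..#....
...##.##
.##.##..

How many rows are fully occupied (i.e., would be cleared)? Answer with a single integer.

Answer: 1

Derivation:
Check each row:
  row 0: 8 empty cells -> not full
  row 1: 4 empty cells -> not full
  row 2: 0 empty cells -> FULL (clear)
  row 3: 8 empty cells -> not full
  row 4: 6 empty cells -> not full
  row 5: 4 empty cells -> not full
  row 6: 4 empty cells -> not full
Total rows cleared: 1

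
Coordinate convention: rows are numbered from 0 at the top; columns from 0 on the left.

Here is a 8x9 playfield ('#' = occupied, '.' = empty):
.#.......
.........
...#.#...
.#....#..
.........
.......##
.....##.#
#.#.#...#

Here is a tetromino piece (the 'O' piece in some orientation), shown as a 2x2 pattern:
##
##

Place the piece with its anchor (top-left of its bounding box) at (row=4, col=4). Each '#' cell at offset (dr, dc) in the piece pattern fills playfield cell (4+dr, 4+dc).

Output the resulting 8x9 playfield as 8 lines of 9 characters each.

Answer: .#.......
.........
...#.#...
.#....#..
....##...
....##.##
.....##.#
#.#.#...#

Derivation:
Fill (4+0,4+0) = (4,4)
Fill (4+0,4+1) = (4,5)
Fill (4+1,4+0) = (5,4)
Fill (4+1,4+1) = (5,5)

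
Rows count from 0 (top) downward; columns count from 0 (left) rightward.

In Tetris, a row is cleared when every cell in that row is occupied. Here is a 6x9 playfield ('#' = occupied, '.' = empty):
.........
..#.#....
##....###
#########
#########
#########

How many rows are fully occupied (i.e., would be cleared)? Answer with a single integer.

Answer: 3

Derivation:
Check each row:
  row 0: 9 empty cells -> not full
  row 1: 7 empty cells -> not full
  row 2: 4 empty cells -> not full
  row 3: 0 empty cells -> FULL (clear)
  row 4: 0 empty cells -> FULL (clear)
  row 5: 0 empty cells -> FULL (clear)
Total rows cleared: 3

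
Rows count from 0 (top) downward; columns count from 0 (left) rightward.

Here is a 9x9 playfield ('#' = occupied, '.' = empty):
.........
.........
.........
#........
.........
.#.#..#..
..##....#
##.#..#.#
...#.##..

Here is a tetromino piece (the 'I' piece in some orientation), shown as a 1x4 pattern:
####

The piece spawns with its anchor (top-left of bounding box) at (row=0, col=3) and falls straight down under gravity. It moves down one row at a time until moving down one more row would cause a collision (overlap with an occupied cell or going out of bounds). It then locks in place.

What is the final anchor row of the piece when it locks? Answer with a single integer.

Answer: 4

Derivation:
Spawn at (row=0, col=3). Try each row:
  row 0: fits
  row 1: fits
  row 2: fits
  row 3: fits
  row 4: fits
  row 5: blocked -> lock at row 4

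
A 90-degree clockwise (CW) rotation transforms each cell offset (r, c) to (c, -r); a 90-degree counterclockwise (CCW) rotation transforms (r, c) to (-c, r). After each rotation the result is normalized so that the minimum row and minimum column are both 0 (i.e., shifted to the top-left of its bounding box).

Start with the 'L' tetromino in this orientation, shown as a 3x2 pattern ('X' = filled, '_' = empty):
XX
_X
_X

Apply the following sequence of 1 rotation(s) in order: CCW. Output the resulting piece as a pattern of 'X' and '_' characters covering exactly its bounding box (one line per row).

Answer: XXX
X__

Derivation:
Start:
XX
_X
_X
After rotation 1 (CCW):
XXX
X__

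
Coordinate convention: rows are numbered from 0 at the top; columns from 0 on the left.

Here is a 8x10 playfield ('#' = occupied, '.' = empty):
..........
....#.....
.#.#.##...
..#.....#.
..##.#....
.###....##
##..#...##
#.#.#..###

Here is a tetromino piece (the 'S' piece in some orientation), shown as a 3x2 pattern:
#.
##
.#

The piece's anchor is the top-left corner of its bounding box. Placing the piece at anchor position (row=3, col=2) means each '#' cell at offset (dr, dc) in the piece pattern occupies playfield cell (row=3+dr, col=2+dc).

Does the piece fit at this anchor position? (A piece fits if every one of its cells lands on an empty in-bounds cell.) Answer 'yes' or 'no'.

Check each piece cell at anchor (3, 2):
  offset (0,0) -> (3,2): occupied ('#') -> FAIL
  offset (1,0) -> (4,2): occupied ('#') -> FAIL
  offset (1,1) -> (4,3): occupied ('#') -> FAIL
  offset (2,1) -> (5,3): occupied ('#') -> FAIL
All cells valid: no

Answer: no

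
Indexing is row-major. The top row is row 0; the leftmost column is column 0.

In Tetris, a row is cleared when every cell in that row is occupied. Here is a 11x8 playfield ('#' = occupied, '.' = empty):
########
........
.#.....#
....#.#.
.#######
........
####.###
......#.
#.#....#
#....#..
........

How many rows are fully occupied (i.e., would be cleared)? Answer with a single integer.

Answer: 1

Derivation:
Check each row:
  row 0: 0 empty cells -> FULL (clear)
  row 1: 8 empty cells -> not full
  row 2: 6 empty cells -> not full
  row 3: 6 empty cells -> not full
  row 4: 1 empty cell -> not full
  row 5: 8 empty cells -> not full
  row 6: 1 empty cell -> not full
  row 7: 7 empty cells -> not full
  row 8: 5 empty cells -> not full
  row 9: 6 empty cells -> not full
  row 10: 8 empty cells -> not full
Total rows cleared: 1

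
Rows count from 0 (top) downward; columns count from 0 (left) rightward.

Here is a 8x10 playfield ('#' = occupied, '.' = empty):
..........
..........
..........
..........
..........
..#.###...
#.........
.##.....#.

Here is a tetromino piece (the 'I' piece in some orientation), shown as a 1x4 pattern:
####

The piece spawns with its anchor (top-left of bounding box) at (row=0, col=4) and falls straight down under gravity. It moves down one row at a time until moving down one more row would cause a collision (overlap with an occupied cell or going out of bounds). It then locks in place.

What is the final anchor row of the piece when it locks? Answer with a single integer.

Answer: 4

Derivation:
Spawn at (row=0, col=4). Try each row:
  row 0: fits
  row 1: fits
  row 2: fits
  row 3: fits
  row 4: fits
  row 5: blocked -> lock at row 4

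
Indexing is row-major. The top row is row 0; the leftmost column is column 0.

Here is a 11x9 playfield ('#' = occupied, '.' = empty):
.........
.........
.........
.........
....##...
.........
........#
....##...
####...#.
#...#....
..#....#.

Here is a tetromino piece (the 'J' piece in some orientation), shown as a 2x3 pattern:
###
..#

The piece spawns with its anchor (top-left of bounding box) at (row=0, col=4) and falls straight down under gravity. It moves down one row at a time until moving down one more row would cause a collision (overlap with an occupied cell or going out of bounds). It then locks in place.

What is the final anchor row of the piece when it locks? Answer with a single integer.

Answer: 3

Derivation:
Spawn at (row=0, col=4). Try each row:
  row 0: fits
  row 1: fits
  row 2: fits
  row 3: fits
  row 4: blocked -> lock at row 3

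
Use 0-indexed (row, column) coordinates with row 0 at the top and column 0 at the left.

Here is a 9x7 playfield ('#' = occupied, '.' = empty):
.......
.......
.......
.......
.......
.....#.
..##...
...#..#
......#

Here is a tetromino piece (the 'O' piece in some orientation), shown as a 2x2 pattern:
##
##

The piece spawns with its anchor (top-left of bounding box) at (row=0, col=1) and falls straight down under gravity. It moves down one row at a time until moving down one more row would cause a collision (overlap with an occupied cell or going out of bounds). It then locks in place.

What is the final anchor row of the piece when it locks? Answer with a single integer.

Spawn at (row=0, col=1). Try each row:
  row 0: fits
  row 1: fits
  row 2: fits
  row 3: fits
  row 4: fits
  row 5: blocked -> lock at row 4

Answer: 4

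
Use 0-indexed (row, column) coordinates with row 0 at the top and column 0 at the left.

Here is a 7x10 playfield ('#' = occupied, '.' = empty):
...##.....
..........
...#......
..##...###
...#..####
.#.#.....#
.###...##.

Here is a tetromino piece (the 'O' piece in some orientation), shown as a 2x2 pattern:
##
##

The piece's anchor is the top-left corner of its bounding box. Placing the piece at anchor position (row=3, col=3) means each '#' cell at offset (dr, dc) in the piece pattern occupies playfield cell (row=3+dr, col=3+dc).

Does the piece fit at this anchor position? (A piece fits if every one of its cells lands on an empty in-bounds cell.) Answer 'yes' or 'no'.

Check each piece cell at anchor (3, 3):
  offset (0,0) -> (3,3): occupied ('#') -> FAIL
  offset (0,1) -> (3,4): empty -> OK
  offset (1,0) -> (4,3): occupied ('#') -> FAIL
  offset (1,1) -> (4,4): empty -> OK
All cells valid: no

Answer: no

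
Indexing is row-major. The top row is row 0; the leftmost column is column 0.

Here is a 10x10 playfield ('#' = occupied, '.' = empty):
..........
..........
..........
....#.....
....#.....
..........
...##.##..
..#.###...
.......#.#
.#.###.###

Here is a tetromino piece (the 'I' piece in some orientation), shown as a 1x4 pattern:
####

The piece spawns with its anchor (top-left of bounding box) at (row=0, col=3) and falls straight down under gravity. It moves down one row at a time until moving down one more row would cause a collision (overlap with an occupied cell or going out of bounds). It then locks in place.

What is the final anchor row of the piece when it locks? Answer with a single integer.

Answer: 2

Derivation:
Spawn at (row=0, col=3). Try each row:
  row 0: fits
  row 1: fits
  row 2: fits
  row 3: blocked -> lock at row 2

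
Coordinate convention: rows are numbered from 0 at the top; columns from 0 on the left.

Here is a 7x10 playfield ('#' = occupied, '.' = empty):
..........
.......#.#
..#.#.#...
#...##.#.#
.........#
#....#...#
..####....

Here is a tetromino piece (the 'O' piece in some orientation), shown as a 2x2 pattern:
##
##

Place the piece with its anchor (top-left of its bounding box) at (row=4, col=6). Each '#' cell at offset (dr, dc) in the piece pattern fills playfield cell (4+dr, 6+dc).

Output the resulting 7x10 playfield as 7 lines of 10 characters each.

Answer: ..........
.......#.#
..#.#.#...
#...##.#.#
......##.#
#....###.#
..####....

Derivation:
Fill (4+0,6+0) = (4,6)
Fill (4+0,6+1) = (4,7)
Fill (4+1,6+0) = (5,6)
Fill (4+1,6+1) = (5,7)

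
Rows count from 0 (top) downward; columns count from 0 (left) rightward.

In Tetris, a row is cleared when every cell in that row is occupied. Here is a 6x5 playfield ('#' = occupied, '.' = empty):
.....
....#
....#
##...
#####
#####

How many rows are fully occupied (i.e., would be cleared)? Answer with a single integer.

Answer: 2

Derivation:
Check each row:
  row 0: 5 empty cells -> not full
  row 1: 4 empty cells -> not full
  row 2: 4 empty cells -> not full
  row 3: 3 empty cells -> not full
  row 4: 0 empty cells -> FULL (clear)
  row 5: 0 empty cells -> FULL (clear)
Total rows cleared: 2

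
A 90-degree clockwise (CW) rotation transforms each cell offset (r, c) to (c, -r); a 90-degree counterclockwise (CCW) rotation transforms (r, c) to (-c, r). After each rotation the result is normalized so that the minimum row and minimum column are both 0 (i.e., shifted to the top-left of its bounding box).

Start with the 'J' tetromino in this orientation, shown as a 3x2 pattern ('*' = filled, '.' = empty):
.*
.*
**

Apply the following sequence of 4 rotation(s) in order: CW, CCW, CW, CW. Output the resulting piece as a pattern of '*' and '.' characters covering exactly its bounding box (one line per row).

Answer: **
*.
*.

Derivation:
Start:
.*
.*
**
After rotation 1 (CW):
*..
***
After rotation 2 (CCW):
.*
.*
**
After rotation 3 (CW):
*..
***
After rotation 4 (CW):
**
*.
*.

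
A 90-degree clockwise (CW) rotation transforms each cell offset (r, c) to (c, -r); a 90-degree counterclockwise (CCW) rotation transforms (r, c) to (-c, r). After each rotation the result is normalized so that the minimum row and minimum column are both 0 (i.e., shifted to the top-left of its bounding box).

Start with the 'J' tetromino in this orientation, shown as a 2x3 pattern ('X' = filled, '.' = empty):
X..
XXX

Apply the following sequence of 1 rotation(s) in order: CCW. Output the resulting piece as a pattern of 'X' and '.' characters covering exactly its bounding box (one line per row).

Answer: .X
.X
XX

Derivation:
Start:
X..
XXX
After rotation 1 (CCW):
.X
.X
XX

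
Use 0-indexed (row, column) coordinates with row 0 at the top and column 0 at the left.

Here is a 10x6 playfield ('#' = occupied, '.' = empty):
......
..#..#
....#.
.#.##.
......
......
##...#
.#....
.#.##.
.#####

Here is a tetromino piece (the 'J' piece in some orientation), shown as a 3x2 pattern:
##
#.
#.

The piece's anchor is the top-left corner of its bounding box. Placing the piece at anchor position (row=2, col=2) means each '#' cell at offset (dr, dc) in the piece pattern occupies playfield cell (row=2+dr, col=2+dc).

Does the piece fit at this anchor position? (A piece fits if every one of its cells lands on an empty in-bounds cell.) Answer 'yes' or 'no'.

Answer: yes

Derivation:
Check each piece cell at anchor (2, 2):
  offset (0,0) -> (2,2): empty -> OK
  offset (0,1) -> (2,3): empty -> OK
  offset (1,0) -> (3,2): empty -> OK
  offset (2,0) -> (4,2): empty -> OK
All cells valid: yes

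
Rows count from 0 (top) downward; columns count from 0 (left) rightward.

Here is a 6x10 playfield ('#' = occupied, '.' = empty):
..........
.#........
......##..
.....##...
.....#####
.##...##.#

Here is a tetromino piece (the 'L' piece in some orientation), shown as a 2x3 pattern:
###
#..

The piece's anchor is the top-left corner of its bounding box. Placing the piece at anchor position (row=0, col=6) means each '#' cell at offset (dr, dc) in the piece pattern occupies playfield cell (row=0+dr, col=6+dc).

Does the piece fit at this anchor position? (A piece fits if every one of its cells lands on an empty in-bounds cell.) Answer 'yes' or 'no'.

Answer: yes

Derivation:
Check each piece cell at anchor (0, 6):
  offset (0,0) -> (0,6): empty -> OK
  offset (0,1) -> (0,7): empty -> OK
  offset (0,2) -> (0,8): empty -> OK
  offset (1,0) -> (1,6): empty -> OK
All cells valid: yes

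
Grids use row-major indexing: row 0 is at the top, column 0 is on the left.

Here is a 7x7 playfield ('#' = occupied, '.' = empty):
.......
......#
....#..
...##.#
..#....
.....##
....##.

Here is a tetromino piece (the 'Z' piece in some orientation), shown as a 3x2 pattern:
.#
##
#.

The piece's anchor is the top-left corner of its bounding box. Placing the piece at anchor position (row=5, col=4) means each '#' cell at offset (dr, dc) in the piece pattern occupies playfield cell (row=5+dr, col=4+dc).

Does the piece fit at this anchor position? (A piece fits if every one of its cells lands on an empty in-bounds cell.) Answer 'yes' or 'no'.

Check each piece cell at anchor (5, 4):
  offset (0,1) -> (5,5): occupied ('#') -> FAIL
  offset (1,0) -> (6,4): occupied ('#') -> FAIL
  offset (1,1) -> (6,5): occupied ('#') -> FAIL
  offset (2,0) -> (7,4): out of bounds -> FAIL
All cells valid: no

Answer: no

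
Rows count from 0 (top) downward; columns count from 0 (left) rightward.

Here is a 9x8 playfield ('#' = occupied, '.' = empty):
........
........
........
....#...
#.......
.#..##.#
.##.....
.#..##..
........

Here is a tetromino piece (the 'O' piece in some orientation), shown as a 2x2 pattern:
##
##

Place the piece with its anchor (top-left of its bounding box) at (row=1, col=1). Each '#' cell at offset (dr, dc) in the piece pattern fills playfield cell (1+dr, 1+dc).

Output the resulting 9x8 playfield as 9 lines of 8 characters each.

Answer: ........
.##.....
.##.....
....#...
#.......
.#..##.#
.##.....
.#..##..
........

Derivation:
Fill (1+0,1+0) = (1,1)
Fill (1+0,1+1) = (1,2)
Fill (1+1,1+0) = (2,1)
Fill (1+1,1+1) = (2,2)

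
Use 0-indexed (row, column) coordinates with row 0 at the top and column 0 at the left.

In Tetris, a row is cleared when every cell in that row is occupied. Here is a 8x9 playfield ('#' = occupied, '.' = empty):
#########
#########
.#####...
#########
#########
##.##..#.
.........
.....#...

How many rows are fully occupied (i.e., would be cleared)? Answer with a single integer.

Answer: 4

Derivation:
Check each row:
  row 0: 0 empty cells -> FULL (clear)
  row 1: 0 empty cells -> FULL (clear)
  row 2: 4 empty cells -> not full
  row 3: 0 empty cells -> FULL (clear)
  row 4: 0 empty cells -> FULL (clear)
  row 5: 4 empty cells -> not full
  row 6: 9 empty cells -> not full
  row 7: 8 empty cells -> not full
Total rows cleared: 4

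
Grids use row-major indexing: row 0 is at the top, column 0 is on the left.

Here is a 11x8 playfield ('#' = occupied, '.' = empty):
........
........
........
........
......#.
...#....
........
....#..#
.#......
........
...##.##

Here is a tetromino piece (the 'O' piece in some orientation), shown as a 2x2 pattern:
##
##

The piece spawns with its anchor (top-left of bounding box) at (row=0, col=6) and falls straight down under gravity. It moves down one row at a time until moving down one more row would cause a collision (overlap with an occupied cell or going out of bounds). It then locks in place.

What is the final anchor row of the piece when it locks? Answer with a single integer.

Spawn at (row=0, col=6). Try each row:
  row 0: fits
  row 1: fits
  row 2: fits
  row 3: blocked -> lock at row 2

Answer: 2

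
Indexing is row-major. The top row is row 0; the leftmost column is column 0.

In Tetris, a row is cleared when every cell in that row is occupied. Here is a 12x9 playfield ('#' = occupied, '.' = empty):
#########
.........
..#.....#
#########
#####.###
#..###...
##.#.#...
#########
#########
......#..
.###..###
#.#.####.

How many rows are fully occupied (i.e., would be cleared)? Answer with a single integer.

Check each row:
  row 0: 0 empty cells -> FULL (clear)
  row 1: 9 empty cells -> not full
  row 2: 7 empty cells -> not full
  row 3: 0 empty cells -> FULL (clear)
  row 4: 1 empty cell -> not full
  row 5: 5 empty cells -> not full
  row 6: 5 empty cells -> not full
  row 7: 0 empty cells -> FULL (clear)
  row 8: 0 empty cells -> FULL (clear)
  row 9: 8 empty cells -> not full
  row 10: 3 empty cells -> not full
  row 11: 3 empty cells -> not full
Total rows cleared: 4

Answer: 4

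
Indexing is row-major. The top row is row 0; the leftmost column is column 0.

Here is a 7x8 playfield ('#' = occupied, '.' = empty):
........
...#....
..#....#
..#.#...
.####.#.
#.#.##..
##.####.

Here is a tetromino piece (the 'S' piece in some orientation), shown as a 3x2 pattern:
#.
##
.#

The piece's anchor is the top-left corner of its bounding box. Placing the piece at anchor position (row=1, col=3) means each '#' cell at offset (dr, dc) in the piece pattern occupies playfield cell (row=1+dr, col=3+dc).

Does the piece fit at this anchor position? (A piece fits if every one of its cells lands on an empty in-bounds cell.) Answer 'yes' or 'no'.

Answer: no

Derivation:
Check each piece cell at anchor (1, 3):
  offset (0,0) -> (1,3): occupied ('#') -> FAIL
  offset (1,0) -> (2,3): empty -> OK
  offset (1,1) -> (2,4): empty -> OK
  offset (2,1) -> (3,4): occupied ('#') -> FAIL
All cells valid: no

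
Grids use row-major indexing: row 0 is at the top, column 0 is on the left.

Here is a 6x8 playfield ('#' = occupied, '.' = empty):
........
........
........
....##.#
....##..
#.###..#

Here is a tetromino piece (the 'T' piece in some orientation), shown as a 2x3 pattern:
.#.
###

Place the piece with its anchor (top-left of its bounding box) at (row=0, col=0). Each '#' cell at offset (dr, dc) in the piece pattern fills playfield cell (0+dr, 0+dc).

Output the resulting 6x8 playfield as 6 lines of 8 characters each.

Answer: .#......
###.....
........
....##.#
....##..
#.###..#

Derivation:
Fill (0+0,0+1) = (0,1)
Fill (0+1,0+0) = (1,0)
Fill (0+1,0+1) = (1,1)
Fill (0+1,0+2) = (1,2)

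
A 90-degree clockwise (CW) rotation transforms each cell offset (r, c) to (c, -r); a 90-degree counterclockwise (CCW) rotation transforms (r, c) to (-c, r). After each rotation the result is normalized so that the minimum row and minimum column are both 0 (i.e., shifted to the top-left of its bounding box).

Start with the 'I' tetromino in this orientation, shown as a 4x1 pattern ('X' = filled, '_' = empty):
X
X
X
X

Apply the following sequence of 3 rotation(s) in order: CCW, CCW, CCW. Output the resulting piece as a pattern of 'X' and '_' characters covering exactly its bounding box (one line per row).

Answer: XXXX

Derivation:
Start:
X
X
X
X
After rotation 1 (CCW):
XXXX
After rotation 2 (CCW):
X
X
X
X
After rotation 3 (CCW):
XXXX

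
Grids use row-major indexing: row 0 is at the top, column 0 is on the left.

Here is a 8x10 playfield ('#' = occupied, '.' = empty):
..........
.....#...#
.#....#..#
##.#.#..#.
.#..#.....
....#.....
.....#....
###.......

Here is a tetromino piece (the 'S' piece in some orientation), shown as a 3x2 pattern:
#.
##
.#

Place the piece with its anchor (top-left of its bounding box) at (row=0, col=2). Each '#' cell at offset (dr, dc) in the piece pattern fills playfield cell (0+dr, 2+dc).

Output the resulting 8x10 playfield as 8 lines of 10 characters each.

Answer: ..#.......
..##.#...#
.#.#..#..#
##.#.#..#.
.#..#.....
....#.....
.....#....
###.......

Derivation:
Fill (0+0,2+0) = (0,2)
Fill (0+1,2+0) = (1,2)
Fill (0+1,2+1) = (1,3)
Fill (0+2,2+1) = (2,3)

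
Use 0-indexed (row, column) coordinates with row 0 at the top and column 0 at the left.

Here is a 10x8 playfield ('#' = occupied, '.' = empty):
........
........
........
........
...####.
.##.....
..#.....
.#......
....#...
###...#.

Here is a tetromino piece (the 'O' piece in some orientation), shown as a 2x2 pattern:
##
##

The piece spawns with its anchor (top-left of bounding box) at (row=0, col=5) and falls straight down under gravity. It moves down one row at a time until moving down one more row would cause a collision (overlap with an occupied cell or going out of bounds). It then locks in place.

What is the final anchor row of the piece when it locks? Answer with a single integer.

Spawn at (row=0, col=5). Try each row:
  row 0: fits
  row 1: fits
  row 2: fits
  row 3: blocked -> lock at row 2

Answer: 2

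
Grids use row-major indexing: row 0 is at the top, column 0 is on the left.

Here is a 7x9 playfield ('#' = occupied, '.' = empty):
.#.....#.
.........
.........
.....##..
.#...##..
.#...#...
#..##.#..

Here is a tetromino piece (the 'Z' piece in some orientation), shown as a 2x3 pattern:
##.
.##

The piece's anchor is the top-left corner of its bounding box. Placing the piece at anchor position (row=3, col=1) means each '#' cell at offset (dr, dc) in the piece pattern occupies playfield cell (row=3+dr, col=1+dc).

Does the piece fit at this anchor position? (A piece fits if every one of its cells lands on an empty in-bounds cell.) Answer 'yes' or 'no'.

Check each piece cell at anchor (3, 1):
  offset (0,0) -> (3,1): empty -> OK
  offset (0,1) -> (3,2): empty -> OK
  offset (1,1) -> (4,2): empty -> OK
  offset (1,2) -> (4,3): empty -> OK
All cells valid: yes

Answer: yes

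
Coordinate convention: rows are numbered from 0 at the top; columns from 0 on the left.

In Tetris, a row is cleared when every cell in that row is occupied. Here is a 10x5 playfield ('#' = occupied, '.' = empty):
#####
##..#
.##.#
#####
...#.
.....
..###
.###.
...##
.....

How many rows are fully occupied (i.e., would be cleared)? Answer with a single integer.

Answer: 2

Derivation:
Check each row:
  row 0: 0 empty cells -> FULL (clear)
  row 1: 2 empty cells -> not full
  row 2: 2 empty cells -> not full
  row 3: 0 empty cells -> FULL (clear)
  row 4: 4 empty cells -> not full
  row 5: 5 empty cells -> not full
  row 6: 2 empty cells -> not full
  row 7: 2 empty cells -> not full
  row 8: 3 empty cells -> not full
  row 9: 5 empty cells -> not full
Total rows cleared: 2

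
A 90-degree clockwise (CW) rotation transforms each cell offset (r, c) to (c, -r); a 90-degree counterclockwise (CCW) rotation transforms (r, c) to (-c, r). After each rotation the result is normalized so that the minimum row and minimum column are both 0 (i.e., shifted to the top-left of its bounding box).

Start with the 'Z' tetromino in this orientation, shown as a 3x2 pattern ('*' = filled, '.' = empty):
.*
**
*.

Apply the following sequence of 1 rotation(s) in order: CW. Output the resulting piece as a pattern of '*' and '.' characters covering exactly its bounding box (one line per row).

Answer: **.
.**

Derivation:
Start:
.*
**
*.
After rotation 1 (CW):
**.
.**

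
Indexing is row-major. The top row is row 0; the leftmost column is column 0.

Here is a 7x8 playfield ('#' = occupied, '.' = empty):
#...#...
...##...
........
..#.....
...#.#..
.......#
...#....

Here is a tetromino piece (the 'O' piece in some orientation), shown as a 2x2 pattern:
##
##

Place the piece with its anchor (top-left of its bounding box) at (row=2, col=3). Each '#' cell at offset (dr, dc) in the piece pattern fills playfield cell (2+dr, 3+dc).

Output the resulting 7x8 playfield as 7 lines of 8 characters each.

Answer: #...#...
...##...
...##...
..###...
...#.#..
.......#
...#....

Derivation:
Fill (2+0,3+0) = (2,3)
Fill (2+0,3+1) = (2,4)
Fill (2+1,3+0) = (3,3)
Fill (2+1,3+1) = (3,4)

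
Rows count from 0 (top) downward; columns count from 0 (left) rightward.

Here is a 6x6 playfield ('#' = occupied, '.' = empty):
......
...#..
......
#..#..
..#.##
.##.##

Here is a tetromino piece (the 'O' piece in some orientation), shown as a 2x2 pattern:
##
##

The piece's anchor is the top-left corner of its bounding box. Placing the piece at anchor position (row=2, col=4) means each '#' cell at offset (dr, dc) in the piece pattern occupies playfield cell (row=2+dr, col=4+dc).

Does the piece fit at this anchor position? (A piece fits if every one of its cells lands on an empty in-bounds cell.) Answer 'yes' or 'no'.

Answer: yes

Derivation:
Check each piece cell at anchor (2, 4):
  offset (0,0) -> (2,4): empty -> OK
  offset (0,1) -> (2,5): empty -> OK
  offset (1,0) -> (3,4): empty -> OK
  offset (1,1) -> (3,5): empty -> OK
All cells valid: yes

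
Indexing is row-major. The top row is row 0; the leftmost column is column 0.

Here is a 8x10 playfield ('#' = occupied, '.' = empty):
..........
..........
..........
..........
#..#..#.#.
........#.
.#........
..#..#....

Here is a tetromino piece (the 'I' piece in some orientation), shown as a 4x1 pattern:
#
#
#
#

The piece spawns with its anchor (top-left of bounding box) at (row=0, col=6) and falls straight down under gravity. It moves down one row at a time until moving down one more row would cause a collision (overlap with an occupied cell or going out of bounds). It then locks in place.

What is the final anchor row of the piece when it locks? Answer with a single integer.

Spawn at (row=0, col=6). Try each row:
  row 0: fits
  row 1: blocked -> lock at row 0

Answer: 0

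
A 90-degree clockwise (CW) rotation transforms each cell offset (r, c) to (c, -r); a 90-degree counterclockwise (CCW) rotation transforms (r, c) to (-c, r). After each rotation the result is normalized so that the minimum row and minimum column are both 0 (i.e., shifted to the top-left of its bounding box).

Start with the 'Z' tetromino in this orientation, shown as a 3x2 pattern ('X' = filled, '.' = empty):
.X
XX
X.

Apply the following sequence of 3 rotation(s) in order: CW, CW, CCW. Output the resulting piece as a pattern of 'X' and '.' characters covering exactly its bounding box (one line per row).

Start:
.X
XX
X.
After rotation 1 (CW):
XX.
.XX
After rotation 2 (CW):
.X
XX
X.
After rotation 3 (CCW):
XX.
.XX

Answer: XX.
.XX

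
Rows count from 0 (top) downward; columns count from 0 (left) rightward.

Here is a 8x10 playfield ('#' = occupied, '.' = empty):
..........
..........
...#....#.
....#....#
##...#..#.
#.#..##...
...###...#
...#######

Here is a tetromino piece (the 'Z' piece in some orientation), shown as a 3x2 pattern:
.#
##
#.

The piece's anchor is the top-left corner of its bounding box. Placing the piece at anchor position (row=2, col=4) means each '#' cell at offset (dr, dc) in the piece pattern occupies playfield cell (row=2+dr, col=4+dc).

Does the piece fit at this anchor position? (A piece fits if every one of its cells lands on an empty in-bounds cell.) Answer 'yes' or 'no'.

Answer: no

Derivation:
Check each piece cell at anchor (2, 4):
  offset (0,1) -> (2,5): empty -> OK
  offset (1,0) -> (3,4): occupied ('#') -> FAIL
  offset (1,1) -> (3,5): empty -> OK
  offset (2,0) -> (4,4): empty -> OK
All cells valid: no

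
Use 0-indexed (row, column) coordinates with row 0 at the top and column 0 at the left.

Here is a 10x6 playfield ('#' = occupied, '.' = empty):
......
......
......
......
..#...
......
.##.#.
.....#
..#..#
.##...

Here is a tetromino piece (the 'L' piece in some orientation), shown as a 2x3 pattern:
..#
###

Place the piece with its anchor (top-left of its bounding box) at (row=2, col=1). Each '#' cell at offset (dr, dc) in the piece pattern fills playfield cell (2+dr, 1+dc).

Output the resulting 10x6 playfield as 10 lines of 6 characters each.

Fill (2+0,1+2) = (2,3)
Fill (2+1,1+0) = (3,1)
Fill (2+1,1+1) = (3,2)
Fill (2+1,1+2) = (3,3)

Answer: ......
......
...#..
.###..
..#...
......
.##.#.
.....#
..#..#
.##...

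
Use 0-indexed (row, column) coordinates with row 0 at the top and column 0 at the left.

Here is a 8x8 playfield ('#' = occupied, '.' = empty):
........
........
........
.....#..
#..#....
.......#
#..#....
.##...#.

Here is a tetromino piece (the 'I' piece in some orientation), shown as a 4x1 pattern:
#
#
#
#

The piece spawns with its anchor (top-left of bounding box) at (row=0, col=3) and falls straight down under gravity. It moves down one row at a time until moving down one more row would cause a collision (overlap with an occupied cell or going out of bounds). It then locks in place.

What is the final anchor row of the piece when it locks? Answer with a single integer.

Spawn at (row=0, col=3). Try each row:
  row 0: fits
  row 1: blocked -> lock at row 0

Answer: 0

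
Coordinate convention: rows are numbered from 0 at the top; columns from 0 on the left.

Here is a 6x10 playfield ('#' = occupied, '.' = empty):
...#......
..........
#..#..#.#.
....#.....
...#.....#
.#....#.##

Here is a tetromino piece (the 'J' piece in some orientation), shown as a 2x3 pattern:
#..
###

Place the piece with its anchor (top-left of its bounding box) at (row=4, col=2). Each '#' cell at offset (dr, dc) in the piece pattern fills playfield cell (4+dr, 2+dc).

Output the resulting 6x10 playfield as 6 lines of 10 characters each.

Fill (4+0,2+0) = (4,2)
Fill (4+1,2+0) = (5,2)
Fill (4+1,2+1) = (5,3)
Fill (4+1,2+2) = (5,4)

Answer: ...#......
..........
#..#..#.#.
....#.....
..##.....#
.####.#.##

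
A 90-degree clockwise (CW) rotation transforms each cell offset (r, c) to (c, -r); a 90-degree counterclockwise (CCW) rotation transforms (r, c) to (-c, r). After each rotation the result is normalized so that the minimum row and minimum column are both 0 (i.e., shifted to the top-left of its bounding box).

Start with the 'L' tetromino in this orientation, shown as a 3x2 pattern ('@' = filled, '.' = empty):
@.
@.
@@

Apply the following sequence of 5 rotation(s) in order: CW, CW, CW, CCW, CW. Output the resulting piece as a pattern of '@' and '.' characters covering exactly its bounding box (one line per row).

Answer: ..@
@@@

Derivation:
Start:
@.
@.
@@
After rotation 1 (CW):
@@@
@..
After rotation 2 (CW):
@@
.@
.@
After rotation 3 (CW):
..@
@@@
After rotation 4 (CCW):
@@
.@
.@
After rotation 5 (CW):
..@
@@@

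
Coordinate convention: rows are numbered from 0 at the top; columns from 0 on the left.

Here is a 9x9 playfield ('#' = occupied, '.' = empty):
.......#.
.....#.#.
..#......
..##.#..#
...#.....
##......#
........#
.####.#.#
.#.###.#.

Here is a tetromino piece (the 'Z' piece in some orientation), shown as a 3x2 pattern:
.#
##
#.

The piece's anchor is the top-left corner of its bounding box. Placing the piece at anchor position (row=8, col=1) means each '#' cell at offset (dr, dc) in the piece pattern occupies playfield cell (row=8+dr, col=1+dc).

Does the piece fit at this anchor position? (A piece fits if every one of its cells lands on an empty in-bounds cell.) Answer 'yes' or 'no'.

Answer: no

Derivation:
Check each piece cell at anchor (8, 1):
  offset (0,1) -> (8,2): empty -> OK
  offset (1,0) -> (9,1): out of bounds -> FAIL
  offset (1,1) -> (9,2): out of bounds -> FAIL
  offset (2,0) -> (10,1): out of bounds -> FAIL
All cells valid: no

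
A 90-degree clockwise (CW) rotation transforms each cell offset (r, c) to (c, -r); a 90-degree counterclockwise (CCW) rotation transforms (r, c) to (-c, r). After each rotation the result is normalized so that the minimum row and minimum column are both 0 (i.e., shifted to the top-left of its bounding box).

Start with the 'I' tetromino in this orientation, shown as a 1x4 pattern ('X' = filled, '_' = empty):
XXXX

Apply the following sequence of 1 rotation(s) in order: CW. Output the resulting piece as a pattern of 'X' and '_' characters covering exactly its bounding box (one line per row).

Start:
XXXX
After rotation 1 (CW):
X
X
X
X

Answer: X
X
X
X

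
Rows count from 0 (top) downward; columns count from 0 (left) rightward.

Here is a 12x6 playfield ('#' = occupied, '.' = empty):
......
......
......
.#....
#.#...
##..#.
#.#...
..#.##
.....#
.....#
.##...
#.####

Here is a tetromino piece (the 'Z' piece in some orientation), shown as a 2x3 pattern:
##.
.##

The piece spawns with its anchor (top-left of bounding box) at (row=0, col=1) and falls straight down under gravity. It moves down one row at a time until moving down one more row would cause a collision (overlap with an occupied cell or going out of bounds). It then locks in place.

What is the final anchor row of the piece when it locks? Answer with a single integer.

Answer: 2

Derivation:
Spawn at (row=0, col=1). Try each row:
  row 0: fits
  row 1: fits
  row 2: fits
  row 3: blocked -> lock at row 2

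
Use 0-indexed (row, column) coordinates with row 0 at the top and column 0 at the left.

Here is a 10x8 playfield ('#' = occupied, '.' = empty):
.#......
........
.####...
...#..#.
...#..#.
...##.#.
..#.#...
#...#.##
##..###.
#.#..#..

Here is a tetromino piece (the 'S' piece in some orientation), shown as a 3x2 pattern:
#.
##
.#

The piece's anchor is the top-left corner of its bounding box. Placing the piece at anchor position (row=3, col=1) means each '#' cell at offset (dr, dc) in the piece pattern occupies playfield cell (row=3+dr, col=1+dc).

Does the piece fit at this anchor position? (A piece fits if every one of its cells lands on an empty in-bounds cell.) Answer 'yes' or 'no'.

Check each piece cell at anchor (3, 1):
  offset (0,0) -> (3,1): empty -> OK
  offset (1,0) -> (4,1): empty -> OK
  offset (1,1) -> (4,2): empty -> OK
  offset (2,1) -> (5,2): empty -> OK
All cells valid: yes

Answer: yes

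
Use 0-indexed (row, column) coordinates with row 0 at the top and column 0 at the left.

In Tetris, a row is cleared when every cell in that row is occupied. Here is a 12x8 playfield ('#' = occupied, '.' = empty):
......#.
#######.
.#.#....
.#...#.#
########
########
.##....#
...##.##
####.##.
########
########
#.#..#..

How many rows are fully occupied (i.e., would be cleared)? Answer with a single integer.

Check each row:
  row 0: 7 empty cells -> not full
  row 1: 1 empty cell -> not full
  row 2: 6 empty cells -> not full
  row 3: 5 empty cells -> not full
  row 4: 0 empty cells -> FULL (clear)
  row 5: 0 empty cells -> FULL (clear)
  row 6: 5 empty cells -> not full
  row 7: 4 empty cells -> not full
  row 8: 2 empty cells -> not full
  row 9: 0 empty cells -> FULL (clear)
  row 10: 0 empty cells -> FULL (clear)
  row 11: 5 empty cells -> not full
Total rows cleared: 4

Answer: 4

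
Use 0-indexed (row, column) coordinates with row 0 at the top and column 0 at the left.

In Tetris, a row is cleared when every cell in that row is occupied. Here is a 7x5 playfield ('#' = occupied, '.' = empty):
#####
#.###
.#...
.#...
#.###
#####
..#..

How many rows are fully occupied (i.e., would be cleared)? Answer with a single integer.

Answer: 2

Derivation:
Check each row:
  row 0: 0 empty cells -> FULL (clear)
  row 1: 1 empty cell -> not full
  row 2: 4 empty cells -> not full
  row 3: 4 empty cells -> not full
  row 4: 1 empty cell -> not full
  row 5: 0 empty cells -> FULL (clear)
  row 6: 4 empty cells -> not full
Total rows cleared: 2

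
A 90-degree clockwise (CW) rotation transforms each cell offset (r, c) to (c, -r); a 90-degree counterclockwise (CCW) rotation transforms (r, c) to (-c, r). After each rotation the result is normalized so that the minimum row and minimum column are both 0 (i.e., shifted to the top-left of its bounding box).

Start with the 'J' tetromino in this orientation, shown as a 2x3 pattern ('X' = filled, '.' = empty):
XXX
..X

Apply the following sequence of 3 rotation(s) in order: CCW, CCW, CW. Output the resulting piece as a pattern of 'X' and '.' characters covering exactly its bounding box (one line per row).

Start:
XXX
..X
After rotation 1 (CCW):
XX
X.
X.
After rotation 2 (CCW):
X..
XXX
After rotation 3 (CW):
XX
X.
X.

Answer: XX
X.
X.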